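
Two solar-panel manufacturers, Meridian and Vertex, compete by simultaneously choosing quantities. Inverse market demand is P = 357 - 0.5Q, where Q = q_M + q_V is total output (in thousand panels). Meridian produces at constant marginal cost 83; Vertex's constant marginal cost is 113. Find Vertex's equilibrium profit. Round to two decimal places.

Meridian's profit: π_M = (357 - 0.5Q)q_M - (83q_M). Setting ∂π_M/∂q_M = 0: 274 - q_M - (1/2)(q_V) = 0.
Vertex's first-order condition: 244 - q_V - (1/2)(q_M) = 0.
Best responses: q_M = (274 - (1/2)q_V), q_V = (244 - (1/2)q_M).
Solving the pair: q_M = 608/3, q_V = 428/3.
Price P = 357 - (1/2)·(1036/3) = 553/3.
Vertex's profit: (553/3 - 113)·(428/3) = 10176.8889.

10176.89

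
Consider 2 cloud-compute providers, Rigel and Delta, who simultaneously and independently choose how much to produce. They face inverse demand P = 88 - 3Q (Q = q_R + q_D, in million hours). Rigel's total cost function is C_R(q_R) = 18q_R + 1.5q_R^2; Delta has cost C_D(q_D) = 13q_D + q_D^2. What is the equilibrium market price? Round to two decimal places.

Rigel's profit: π_R = (88 - 3Q)q_R - (18q_R + (3/2)q_R²). Setting ∂π_R/∂q_R = 0: 70 - 9q_R - 3(q_D) = 0.
Delta's first-order condition: 75 - 8q_D - 3(q_R) = 0.
Best responses: q_R = (70 - 3q_D)/9, q_D = (75 - 3q_R)/8.
Substituting one into the other gives q_R = 335/63 and q_D = 155/21.
Total output Q = 800/63, so price P = 88 - 3·(800/63) = 1048/21.

49.90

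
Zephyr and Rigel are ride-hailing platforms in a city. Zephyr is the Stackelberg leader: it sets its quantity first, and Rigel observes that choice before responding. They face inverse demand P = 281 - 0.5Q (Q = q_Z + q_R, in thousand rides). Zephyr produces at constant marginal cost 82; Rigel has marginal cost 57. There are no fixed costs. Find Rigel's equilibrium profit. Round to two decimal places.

Solve by backward induction. Given q_Z, the follower Rigel maximises π_R = (281 - (1/2)q_Z - (1/2)q_R)q_R - 57q_R.
Follower FOC: 224 - (1/2)q_Z - q_R = 0, so q_R(q_Z) = (224 - (1/2)q_Z).
Zephyr substitutes q_R(q_Z) into its own profit: π_Z = q_Z(281 - (1/2)q_Z - (224 - (1/2)q_Z)/2) - 82q_Z = (169 - (1/4)q_Z)q_Z - 82q_Z.
The leader's first-order condition 87 - (1/2)q_Z = 0 yields q_Z = 174.
Then q_R = (224 - (1/2)·174) = 137.
Price P = 281 - (1/2)·311 = 251/2.
Rigel's profit: (251/2 - 57)·137 = 9384.5000.

9384.50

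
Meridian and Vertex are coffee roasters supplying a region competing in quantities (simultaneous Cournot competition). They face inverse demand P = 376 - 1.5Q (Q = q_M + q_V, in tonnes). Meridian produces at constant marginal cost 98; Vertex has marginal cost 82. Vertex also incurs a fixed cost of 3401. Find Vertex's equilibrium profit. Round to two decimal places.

Meridian's profit: π_M = (376 - 1.5Q)q_M - (98q_M). Setting ∂π_M/∂q_M = 0: 278 - 3q_M - (3/2)(q_V) = 0.
Vertex's first-order condition: 294 - 3q_V - (3/2)(q_M) = 0.
Rearranging gives the reaction functions q_M = (278 - (3/2)q_V)/3 and q_V = (294 - (3/2)q_M)/3.
Solving the pair: q_M = 524/9, q_V = 620/9.
Price P = 376 - (3/2)·(1144/9) = 556/3.
Vertex's profit: (556/3 - 82)·(620/9) - 3401 = 3717.5185.

3717.52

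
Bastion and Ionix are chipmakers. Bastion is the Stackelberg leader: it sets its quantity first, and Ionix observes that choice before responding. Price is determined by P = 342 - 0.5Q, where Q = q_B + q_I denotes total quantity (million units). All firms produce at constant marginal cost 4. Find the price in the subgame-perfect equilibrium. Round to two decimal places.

88.50

The follower Ionix best-responds to any q_B: π_I = (342 - 0.5Q)q_I - 4q_I.
Setting the follower's marginal profit to zero, 338 - (1/2)q_B - q_I = 0, i.e. q_I = (338 - (1/2)q_B).
Bastion substitutes q_I(q_B) into its own profit: π_B = q_B(342 - (1/2)q_B - (338 - (1/2)q_B)/2) - 4q_B = (173 - (1/4)q_B)q_B - 4q_B.
The leader's first-order condition 169 - (1/2)q_B = 0 yields q_B = 338.
Then q_I = (338 - (1/2)·338) = 169.
Total output Q = 507, so price P = 342 - (1/2)·507 = 177/2.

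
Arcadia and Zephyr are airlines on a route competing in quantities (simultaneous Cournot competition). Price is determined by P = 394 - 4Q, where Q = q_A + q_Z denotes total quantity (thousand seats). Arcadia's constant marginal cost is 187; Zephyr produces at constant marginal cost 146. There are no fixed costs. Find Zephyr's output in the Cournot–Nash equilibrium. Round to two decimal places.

Arcadia's profit: π_A = (394 - 4Q)q_A - (187q_A). Setting ∂π_A/∂q_A = 0: 207 - 8q_A - 4(q_Z) = 0.
Zephyr's profit: π_Z = (394 - 4Q)q_Z - (146q_Z). Setting ∂π_Z/∂q_Z = 0: 248 - 8q_Z - 4(q_A) = 0.
Best responses: q_A = (207 - 4q_Z)/8, q_Z = (248 - 4q_A)/8.
Substituting one into the other gives q_A = 83/6 and q_Z = 289/12.

24.08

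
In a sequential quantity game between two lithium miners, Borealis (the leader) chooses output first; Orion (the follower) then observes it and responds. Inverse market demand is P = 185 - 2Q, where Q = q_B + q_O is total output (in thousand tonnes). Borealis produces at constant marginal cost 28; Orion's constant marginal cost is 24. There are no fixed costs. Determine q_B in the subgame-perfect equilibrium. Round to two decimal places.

Solve by backward induction. Given q_B, the follower Orion maximises π_O = (185 - 2q_B - 2q_O)q_O - 24q_O.
Setting the follower's marginal profit to zero, 161 - 2q_B - 4q_O = 0, i.e. q_O = (161 - 2q_B)/4.
The leader anticipates this reaction. Substituting into P = 185 - 2Q gives P = 209/2 - q_B, so π_B = (209/2 - q_B)q_B - 28q_B.
Leader FOC: 153/2 - 2q_B = 0, so q_B = 153/4.
Then q_O = (161 - 2·(153/4))/4 = 169/8.

38.25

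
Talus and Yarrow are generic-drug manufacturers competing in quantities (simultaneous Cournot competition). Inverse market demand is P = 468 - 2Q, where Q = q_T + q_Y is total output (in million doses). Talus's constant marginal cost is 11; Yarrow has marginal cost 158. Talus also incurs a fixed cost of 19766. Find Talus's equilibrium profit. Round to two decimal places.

Talus's profit: π_T = (468 - 2Q)q_T - (11q_T). Setting ∂π_T/∂q_T = 0: 457 - 4q_T - 2(q_Y) = 0.
Yarrow's first-order condition: 310 - 4q_Y - 2(q_T) = 0.
Rearranging gives the reaction functions q_T = (457 - 2q_Y)/4 and q_Y = (310 - 2q_T)/4.
Substituting one into the other gives q_T = 302/3 and q_Y = 163/6.
Price P = 468 - 2·(767/6) = 637/3.
Talus's profit: (637/3 - 11)·(302/3) - 19766 = 501.5556.

501.56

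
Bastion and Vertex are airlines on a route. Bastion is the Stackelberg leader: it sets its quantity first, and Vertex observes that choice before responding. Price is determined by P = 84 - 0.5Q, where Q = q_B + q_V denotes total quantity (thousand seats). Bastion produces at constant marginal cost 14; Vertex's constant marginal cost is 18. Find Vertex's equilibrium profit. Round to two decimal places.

420.50

The follower Vertex best-responds to any q_B: π_V = (84 - 0.5Q)q_V - 18q_V.
Follower FOC: 66 - (1/2)q_B - q_V = 0, so q_V(q_B) = (66 - (1/2)q_B).
Bastion substitutes q_V(q_B) into its own profit: π_B = q_B(84 - (1/2)q_B - (66 - (1/2)q_B)/2) - 14q_B = (51 - (1/4)q_B)q_B - 14q_B.
The leader's first-order condition 37 - (1/2)q_B = 0 yields q_B = 74.
Then q_V = (66 - (1/2)·74) = 29.
Price P = 84 - (1/2)·103 = 65/2.
Vertex's profit: (65/2 - 18)·29 = 841/2.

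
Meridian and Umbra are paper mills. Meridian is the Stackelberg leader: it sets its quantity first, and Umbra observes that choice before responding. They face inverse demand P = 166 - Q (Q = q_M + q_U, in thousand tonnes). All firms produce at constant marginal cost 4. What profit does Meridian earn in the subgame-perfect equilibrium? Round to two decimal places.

3280.50

Solve by backward induction. Given q_M, the follower Umbra maximises π_U = (166 - q_M - q_U)q_U - 4q_U.
Follower FOC: 162 - q_M - 2q_U = 0, so q_U(q_M) = (162 - q_M)/2.
The leader anticipates this reaction. Substituting into P = 166 - Q gives P = 85 - (1/2)q_M, so π_M = (85 - (1/2)q_M)q_M - 4q_M.
Leader FOC: 81 - q_M = 0, so q_M = 81.
Then q_U = (162 - 81)/2 = 81/2.
Price P = 166 - 243/2 = 89/2.
Meridian's profit: (89/2 - 4)·81 = 3280.5000.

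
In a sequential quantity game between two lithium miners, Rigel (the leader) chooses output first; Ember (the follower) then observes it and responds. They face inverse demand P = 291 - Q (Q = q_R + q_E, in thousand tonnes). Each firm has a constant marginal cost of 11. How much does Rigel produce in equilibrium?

Solve by backward induction. Given q_R, the follower Ember maximises π_E = (291 - q_R - q_E)q_E - 11q_E.
∂π_E/∂q_E = 280 - q_R - 2q_E = 0 gives the reaction function q_E = (280 - q_R)/2.
The leader anticipates this reaction. Substituting into P = 291 - Q gives P = 151 - (1/2)q_R, so π_R = (151 - (1/2)q_R)q_R - 11q_R.
Leader FOC: 140 - q_R = 0, so q_R = 140.
Then q_E = (280 - 140)/2 = 70.

140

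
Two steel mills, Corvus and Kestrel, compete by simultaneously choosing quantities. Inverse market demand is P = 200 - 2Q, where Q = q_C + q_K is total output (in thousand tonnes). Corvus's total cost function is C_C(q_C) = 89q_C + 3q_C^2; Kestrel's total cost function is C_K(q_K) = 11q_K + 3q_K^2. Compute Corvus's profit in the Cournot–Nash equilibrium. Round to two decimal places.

290.70

Corvus's profit: π_C = (200 - 2Q)q_C - (89q_C + 3q_C²). Setting ∂π_C/∂q_C = 0: 111 - 10q_C - 2(q_K) = 0.
Kestrel's first-order condition: 189 - 10q_K - 2(q_C) = 0.
Best responses: q_C = (111 - 2q_K)/10, q_K = (189 - 2q_C)/10.
Solving the pair: q_C = 61/8, q_K = 139/8.
Price P = 200 - 2·25 = 150.
Corvus's profit: 150·(61/8) - 89·(61/8) - 3(61/8)² = 290.7031.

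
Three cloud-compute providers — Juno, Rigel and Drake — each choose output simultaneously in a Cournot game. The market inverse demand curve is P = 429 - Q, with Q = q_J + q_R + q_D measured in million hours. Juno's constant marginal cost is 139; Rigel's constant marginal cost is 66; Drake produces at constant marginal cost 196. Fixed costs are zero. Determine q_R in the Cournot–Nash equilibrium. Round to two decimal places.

141.50

Juno's profit: π_J = (429 - Q)q_J - (139q_J). Setting ∂π_J/∂q_J = 0: 290 - 2q_J - (q_R + q_D) = 0.
Rigel's profit: π_R = (429 - Q)q_R - (66q_R). Setting ∂π_R/∂q_R = 0: 363 - 2q_R - (q_J + q_D) = 0.
Drake's first-order condition: 233 - 2q_D - (q_J + q_R) = 0.
Summing all 3 equations gives 886 − 4Q = 0, hence Q = 443/2.
Back-substituting: q_J = (290 − 443/2) = 137/2, q_R = (363 − 443/2) = 283/2, q_D = (233 − 443/2) = 23/2.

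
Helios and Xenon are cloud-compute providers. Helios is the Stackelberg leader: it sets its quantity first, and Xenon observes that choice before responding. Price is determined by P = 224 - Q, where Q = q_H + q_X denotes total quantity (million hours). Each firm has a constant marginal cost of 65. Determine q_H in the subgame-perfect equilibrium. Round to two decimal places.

79.50

Solve by backward induction. Given q_H, the follower Xenon maximises π_X = (224 - q_H - q_X)q_X - 65q_X.
Setting the follower's marginal profit to zero, 159 - q_H - 2q_X = 0, i.e. q_X = (159 - q_H)/2.
The leader anticipates this reaction. Substituting into P = 224 - Q gives P = 289/2 - (1/2)q_H, so π_H = (289/2 - (1/2)q_H)q_H - 65q_H.
Leader FOC: 159/2 - q_H = 0, so q_H = 159/2.
Then q_X = (159 - 159/2)/2 = 159/4.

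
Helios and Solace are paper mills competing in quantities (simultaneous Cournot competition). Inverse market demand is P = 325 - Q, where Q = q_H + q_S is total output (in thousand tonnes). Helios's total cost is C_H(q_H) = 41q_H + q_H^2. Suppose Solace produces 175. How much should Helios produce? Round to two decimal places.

27.25

With the rival's output fixed at 175, Helios's profit is π_H = (325 - 175 - q_H)q_H - (41q_H + q_H²) = (150 - q_H)q_H - (41q_H + q_H²).
∂π_H/∂q_H = 109 - 4q_H = 0, so q_H = 109/4.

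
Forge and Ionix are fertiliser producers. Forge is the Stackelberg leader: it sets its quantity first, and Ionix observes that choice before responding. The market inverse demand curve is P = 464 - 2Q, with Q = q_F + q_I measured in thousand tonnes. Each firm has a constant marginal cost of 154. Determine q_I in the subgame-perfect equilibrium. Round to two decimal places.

The follower Ionix best-responds to any q_F: π_I = (464 - 2Q)q_I - 154q_I.
Follower FOC: 310 - 2q_F - 4q_I = 0, so q_I(q_F) = (310 - 2q_F)/4.
The leader anticipates this reaction. Substituting into P = 464 - 2Q gives P = 309 - q_F, so π_F = (309 - q_F)q_F - 154q_F.
The leader's first-order condition 155 - 2q_F = 0 yields q_F = 155/2.
Then q_I = (310 - 2·(155/2))/4 = 155/4.

38.75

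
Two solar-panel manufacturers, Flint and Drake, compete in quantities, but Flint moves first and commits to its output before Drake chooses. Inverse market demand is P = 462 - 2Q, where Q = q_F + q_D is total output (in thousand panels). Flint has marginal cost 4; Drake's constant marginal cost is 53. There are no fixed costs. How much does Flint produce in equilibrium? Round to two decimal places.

Solve by backward induction. Given q_F, the follower Drake maximises π_D = (462 - 2q_F - 2q_D)q_D - 53q_D.
Setting the follower's marginal profit to zero, 409 - 2q_F - 4q_D = 0, i.e. q_D = (409 - 2q_F)/4.
The leader anticipates this reaction. Substituting into P = 462 - 2Q gives P = 515/2 - q_F, so π_F = (515/2 - q_F)q_F - 4q_F.
The leader's first-order condition 507/2 - 2q_F = 0 yields q_F = 507/4.
Then q_D = (409 - 2·(507/4))/4 = 311/8.

126.75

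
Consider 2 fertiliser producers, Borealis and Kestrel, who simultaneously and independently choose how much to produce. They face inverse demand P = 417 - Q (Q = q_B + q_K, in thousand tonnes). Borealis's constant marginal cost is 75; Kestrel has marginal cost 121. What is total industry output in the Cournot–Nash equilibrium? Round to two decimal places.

212.67

Borealis's profit: π_B = (417 - Q)q_B - (75q_B). Setting ∂π_B/∂q_B = 0: 342 - 2q_B - (q_K) = 0.
Kestrel's profit: π_K = (417 - Q)q_K - (121q_K). Setting ∂π_K/∂q_K = 0: 296 - 2q_K - (q_B) = 0.
Best responses: q_B = (342 - q_K)/2, q_K = (296 - q_B)/2.
Substituting one into the other gives q_B = 388/3 and q_K = 250/3.
Total output Q = 388/3 + 250/3 = 638/3.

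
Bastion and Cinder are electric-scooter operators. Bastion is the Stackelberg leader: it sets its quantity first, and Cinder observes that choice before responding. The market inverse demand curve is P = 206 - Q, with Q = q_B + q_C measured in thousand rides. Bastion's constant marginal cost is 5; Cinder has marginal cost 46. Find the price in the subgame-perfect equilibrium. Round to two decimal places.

The follower Cinder best-responds to any q_B: π_C = (206 - Q)q_C - 46q_C.
∂π_C/∂q_C = 160 - q_B - 2q_C = 0 gives the reaction function q_C = (160 - q_B)/2.
Bastion substitutes q_C(q_B) into its own profit: π_B = q_B(206 - q_B - (160 - q_B)/2) - 5q_B = (126 - (1/2)q_B)q_B - 5q_B.
The leader's first-order condition 121 - q_B = 0 yields q_B = 121.
Then q_C = (160 - 121)/2 = 39/2.
Total output Q = 281/2, so price P = 206 - 281/2 = 131/2.

65.50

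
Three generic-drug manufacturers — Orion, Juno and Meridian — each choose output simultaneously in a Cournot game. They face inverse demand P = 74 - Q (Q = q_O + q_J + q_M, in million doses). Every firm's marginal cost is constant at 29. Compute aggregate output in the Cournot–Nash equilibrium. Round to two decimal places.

A representative firm's profit is π_i = q_i(74 - Q) - 29q_i.
First-order condition (treating rivals' output as given): 45 - 2q_i - Σ_{j≠i} q_j = 0.
With identical firms every q_j equals q_i, so Σ_{j≠i} q_j = 2q_i and 45 = 4q_i, giving q_i = 45/4.
Total output Q = 45/4 + 45/4 + 45/4 = 135/4.

33.75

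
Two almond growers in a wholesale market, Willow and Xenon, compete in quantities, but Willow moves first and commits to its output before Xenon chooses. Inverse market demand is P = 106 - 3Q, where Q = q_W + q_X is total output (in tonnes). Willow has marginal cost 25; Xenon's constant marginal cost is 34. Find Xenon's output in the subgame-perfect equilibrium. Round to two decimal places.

4.50

Solve by backward induction. Given q_W, the follower Xenon maximises π_X = (106 - 3q_W - 3q_X)q_X - 34q_X.
Follower FOC: 72 - 3q_W - 6q_X = 0, so q_X(q_W) = (72 - 3q_W)/6.
The leader anticipates this reaction. Substituting into P = 106 - 3Q gives P = 70 - (3/2)q_W, so π_W = (70 - (3/2)q_W)q_W - 25q_W.
Maximising: ∂π_W/∂q_W = 45 - 3q_W = 0, giving q_W = 15.
Then q_X = (72 - 3·15)/6 = 9/2.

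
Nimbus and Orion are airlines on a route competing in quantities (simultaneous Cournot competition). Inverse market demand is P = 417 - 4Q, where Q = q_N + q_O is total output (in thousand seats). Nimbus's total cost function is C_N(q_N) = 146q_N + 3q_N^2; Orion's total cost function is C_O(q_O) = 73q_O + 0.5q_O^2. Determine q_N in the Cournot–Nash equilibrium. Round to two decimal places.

Nimbus's profit: π_N = (417 - 4Q)q_N - (146q_N + 3q_N²). Setting ∂π_N/∂q_N = 0: 271 - 14q_N - 4(q_O) = 0.
Orion's profit: π_O = (417 - 4Q)q_O - (73q_O + (1/2)q_O²). Setting ∂π_O/∂q_O = 0: 344 - 9q_O - 4(q_N) = 0.
So q_N = (271 - 4q_O)/14 and q_O = (344 - 4q_N)/9.
Substituting one into the other gives q_N = 1063/110 and q_O = 1866/55.

9.66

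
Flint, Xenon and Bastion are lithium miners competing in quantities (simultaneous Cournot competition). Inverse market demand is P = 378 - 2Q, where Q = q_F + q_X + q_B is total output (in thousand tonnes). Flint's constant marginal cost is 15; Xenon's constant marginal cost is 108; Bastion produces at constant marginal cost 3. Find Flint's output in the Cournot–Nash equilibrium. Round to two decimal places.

55.50

Flint's profit: π_F = (378 - 2Q)q_F - (15q_F). Setting ∂π_F/∂q_F = 0: 363 - 4q_F - 2(q_X + q_B) = 0.
Xenon's profit: π_X = (378 - 2Q)q_X - (108q_X). Setting ∂π_X/∂q_X = 0: 270 - 4q_X - 2(q_F + q_B) = 0.
Bastion's first-order condition: 375 - 4q_B - 2(q_F + q_X) = 0.
Adding the 3 conditions: 1008 − 4Q − 4Q = 0, i.e. Q = 126.
Back-substituting: q_F = (363 − 252)/2 = 111/2, q_X = (270 − 252)/2 = 9, q_B = (375 − 252)/2 = 123/2.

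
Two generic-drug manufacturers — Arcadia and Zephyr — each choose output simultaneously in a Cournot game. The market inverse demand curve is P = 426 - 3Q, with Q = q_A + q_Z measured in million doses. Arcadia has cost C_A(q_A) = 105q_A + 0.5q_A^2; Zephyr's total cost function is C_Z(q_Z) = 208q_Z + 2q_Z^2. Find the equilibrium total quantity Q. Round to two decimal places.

Arcadia's profit: π_A = (426 - 3Q)q_A - (105q_A + (1/2)q_A²). Setting ∂π_A/∂q_A = 0: 321 - 7q_A - 3(q_Z) = 0.
Zephyr's profit: π_Z = (426 - 3Q)q_Z - (208q_Z + 2q_Z²). Setting ∂π_Z/∂q_Z = 0: 218 - 10q_Z - 3(q_A) = 0.
So q_A = (321 - 3q_Z)/7 and q_Z = (218 - 3q_A)/10.
Solving the pair: q_A = 41.9016, q_Z = 563/61.
Total output Q = 41.9016 + 563/61 = 51.1311.

51.13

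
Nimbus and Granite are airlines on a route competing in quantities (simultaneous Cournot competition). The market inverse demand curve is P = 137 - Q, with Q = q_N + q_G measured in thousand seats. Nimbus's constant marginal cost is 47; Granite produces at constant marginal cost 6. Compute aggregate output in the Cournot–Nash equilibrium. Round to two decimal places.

73.67

Nimbus's profit: π_N = (137 - Q)q_N - (47q_N). Setting ∂π_N/∂q_N = 0: 90 - 2q_N - (q_G) = 0.
Granite's first-order condition: 131 - 2q_G - (q_N) = 0.
Rearranging gives the reaction functions q_N = (90 - q_G)/2 and q_G = (131 - q_N)/2.
Substituting one into the other gives q_N = 49/3 and q_G = 172/3.
Total output Q = 49/3 + 172/3 = 221/3.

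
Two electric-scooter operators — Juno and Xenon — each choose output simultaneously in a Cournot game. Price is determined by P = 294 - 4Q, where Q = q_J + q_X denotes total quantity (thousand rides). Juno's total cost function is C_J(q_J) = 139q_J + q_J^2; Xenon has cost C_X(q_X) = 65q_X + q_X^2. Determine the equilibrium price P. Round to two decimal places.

Juno's profit: π_J = (294 - 4Q)q_J - (139q_J + q_J²). Setting ∂π_J/∂q_J = 0: 155 - 10q_J - 4(q_X) = 0.
Xenon's first-order condition: 229 - 10q_X - 4(q_J) = 0.
So q_J = (155 - 4q_X)/10 and q_X = (229 - 4q_J)/10.
Substituting one into the other gives q_J = 317/42 and q_X = 835/42.
Total output Q = 192/7, so price P = 294 - 4·(192/7) = 1290/7.

184.29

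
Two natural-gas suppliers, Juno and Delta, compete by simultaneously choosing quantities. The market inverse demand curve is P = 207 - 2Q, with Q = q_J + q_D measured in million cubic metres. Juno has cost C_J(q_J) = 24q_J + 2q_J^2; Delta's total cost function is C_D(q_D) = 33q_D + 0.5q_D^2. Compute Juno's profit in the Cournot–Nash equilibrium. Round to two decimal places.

992.25

Juno's profit: π_J = (207 - 2Q)q_J - (24q_J + 2q_J²). Setting ∂π_J/∂q_J = 0: 183 - 8q_J - 2(q_D) = 0.
Delta's first-order condition: 174 - 5q_D - 2(q_J) = 0.
Rearranging gives the reaction functions q_J = (183 - 2q_D)/8 and q_D = (174 - 2q_J)/5.
Solving the pair: q_J = 63/4, q_D = 57/2.
Price P = 207 - 2·(177/4) = 237/2.
Juno's profit: (237/2)·(63/4) - 24·(63/4) - 2(63/4)² = 992.2500.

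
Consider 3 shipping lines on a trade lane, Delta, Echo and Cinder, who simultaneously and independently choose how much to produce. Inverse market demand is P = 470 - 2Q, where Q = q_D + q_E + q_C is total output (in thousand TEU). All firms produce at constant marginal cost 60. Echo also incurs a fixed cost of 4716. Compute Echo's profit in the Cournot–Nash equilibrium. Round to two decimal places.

537.13

Each firm earns π_i = (470 - 2Q)q_i - 60q_i.
Setting ∂π_i/∂q_i = 0 with rivals' quantities fixed: 410 - 4q_i - 2·Σ_{j≠i} q_j = 0.
With identical firms every q_j equals q_i, so Σ_{j≠i} q_j = 2q_i and 410 = 8q_i, giving q_i = 205/4.
Price P = 470 - 2·(615/4) = 325/2.
Echo's profit: (325/2 - 60)·(205/4) - 4716 = 537.1250.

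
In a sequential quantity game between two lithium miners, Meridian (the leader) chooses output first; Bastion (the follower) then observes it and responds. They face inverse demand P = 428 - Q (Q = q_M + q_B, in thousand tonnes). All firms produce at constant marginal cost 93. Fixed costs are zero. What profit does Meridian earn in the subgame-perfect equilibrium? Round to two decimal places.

Solve by backward induction. Given q_M, the follower Bastion maximises π_B = (428 - q_M - q_B)q_B - 93q_B.
∂π_B/∂q_B = 335 - q_M - 2q_B = 0 gives the reaction function q_B = (335 - q_M)/2.
Meridian substitutes q_B(q_M) into its own profit: π_M = q_M(428 - q_M - (335 - q_M)/2) - 93q_M = (521/2 - (1/2)q_M)q_M - 93q_M.
Leader FOC: 335/2 - q_M = 0, so q_M = 335/2.
Then q_B = (335 - 335/2)/2 = 335/4.
Price P = 428 - 1005/4 = 707/4.
Meridian's profit: (707/4 - 93)·(335/2) = 14028.1250.

14028.13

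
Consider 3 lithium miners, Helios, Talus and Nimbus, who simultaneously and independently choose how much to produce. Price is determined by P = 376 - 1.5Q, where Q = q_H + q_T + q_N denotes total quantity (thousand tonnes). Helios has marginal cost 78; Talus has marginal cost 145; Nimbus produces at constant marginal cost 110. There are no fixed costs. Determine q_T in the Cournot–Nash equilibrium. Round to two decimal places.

Helios's profit: π_H = (376 - 1.5Q)q_H - (78q_H). Setting ∂π_H/∂q_H = 0: 298 - 3q_H - (3/2)(q_T + q_N) = 0.
Talus's first-order condition: 231 - 3q_T - (3/2)(q_H + q_N) = 0.
Nimbus's profit: π_N = (376 - 1.5Q)q_N - (110q_N). Setting ∂π_N/∂q_N = 0: 266 - 3q_N - (3/2)(q_H + q_T) = 0.
Summing all 3 equations gives 795 − 6Q = 0, hence Q = 265/2.
Back-substituting: q_H = (298 − 795/4)/(3/2) = 397/6, q_T = (231 − 795/4)/(3/2) = 43/2, q_N = (266 − 795/4)/(3/2) = 269/6.

21.50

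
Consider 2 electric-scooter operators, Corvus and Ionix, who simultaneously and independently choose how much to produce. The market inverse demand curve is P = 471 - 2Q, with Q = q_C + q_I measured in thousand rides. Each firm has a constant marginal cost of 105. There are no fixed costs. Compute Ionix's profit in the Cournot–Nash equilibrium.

A representative firm's profit is π_i = q_i(471 - 2Q) - 105q_i.
First-order condition (treating rivals' output as given): 366 - 4q_i - 2q_j = 0.
By symmetry each firm produces the same amount; substituting q_j = q_i yields q_i = 366/6 = 61.
Price P = 471 - 2·122 = 227.
Ionix's profit: (227 - 105)·61 = 7442.

7442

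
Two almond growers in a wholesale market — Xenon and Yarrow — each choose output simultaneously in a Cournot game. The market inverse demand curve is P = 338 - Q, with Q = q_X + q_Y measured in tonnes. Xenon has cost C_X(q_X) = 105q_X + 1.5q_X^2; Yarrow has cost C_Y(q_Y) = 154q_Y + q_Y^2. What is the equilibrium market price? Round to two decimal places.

Xenon's profit: π_X = (338 - Q)q_X - (105q_X + (3/2)q_X²). Setting ∂π_X/∂q_X = 0: 233 - 5q_X - (q_Y) = 0.
Yarrow's first-order condition: 184 - 4q_Y - (q_X) = 0.
Rearranging gives the reaction functions q_X = (233 - q_Y)/5 and q_Y = (184 - q_X)/4.
Substituting one into the other gives q_X = 748/19 and q_Y = 687/19.
Total output Q = 1435/19, so price P = 338 - 1435/19 = 262.4737.

262.47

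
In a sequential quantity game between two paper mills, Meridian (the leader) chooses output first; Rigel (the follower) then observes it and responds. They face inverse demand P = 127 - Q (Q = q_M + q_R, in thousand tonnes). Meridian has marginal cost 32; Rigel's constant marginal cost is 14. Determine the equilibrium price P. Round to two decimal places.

The follower Rigel best-responds to any q_M: π_R = (127 - Q)q_R - 14q_R.
Setting the follower's marginal profit to zero, 113 - q_M - 2q_R = 0, i.e. q_R = (113 - q_M)/2.
Meridian substitutes q_R(q_M) into its own profit: π_M = q_M(127 - q_M - (113 - q_M)/2) - 32q_M = (141/2 - (1/2)q_M)q_M - 32q_M.
The leader's first-order condition 77/2 - q_M = 0 yields q_M = 77/2.
Then q_R = (113 - 77/2)/2 = 149/4.
Total output Q = 303/4, so price P = 127 - 303/4 = 205/4.

51.25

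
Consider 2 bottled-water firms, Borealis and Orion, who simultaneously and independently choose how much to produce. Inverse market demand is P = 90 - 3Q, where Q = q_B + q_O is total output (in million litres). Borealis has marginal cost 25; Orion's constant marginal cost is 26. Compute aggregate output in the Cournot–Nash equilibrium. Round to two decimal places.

14.33

Borealis's profit: π_B = (90 - 3Q)q_B - (25q_B). Setting ∂π_B/∂q_B = 0: 65 - 6q_B - 3(q_O) = 0.
Orion's first-order condition: 64 - 6q_O - 3(q_B) = 0.
So q_B = (65 - 3q_O)/6 and q_O = (64 - 3q_B)/6.
Solving the pair: q_B = 22/3, q_O = 7.
Total output Q = 22/3 + 7 = 43/3.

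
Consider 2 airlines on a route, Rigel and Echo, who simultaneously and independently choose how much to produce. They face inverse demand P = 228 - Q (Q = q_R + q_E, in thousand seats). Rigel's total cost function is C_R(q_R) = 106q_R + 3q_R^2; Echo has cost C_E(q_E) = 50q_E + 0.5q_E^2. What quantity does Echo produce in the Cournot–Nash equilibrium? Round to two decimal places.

Rigel's profit: π_R = (228 - Q)q_R - (106q_R + 3q_R²). Setting ∂π_R/∂q_R = 0: 122 - 8q_R - (q_E) = 0.
Echo's first-order condition: 178 - 3q_E - (q_R) = 0.
Best responses: q_R = (122 - q_E)/8, q_E = (178 - q_R)/3.
Substituting one into the other gives q_R = 188/23 and q_E = 1302/23.

56.61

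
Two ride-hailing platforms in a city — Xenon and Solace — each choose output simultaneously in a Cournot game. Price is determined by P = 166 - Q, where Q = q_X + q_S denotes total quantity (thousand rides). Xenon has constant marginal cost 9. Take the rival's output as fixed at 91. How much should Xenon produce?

With the rival's output fixed at 91, Xenon's profit is π_X = (166 - 91 - q_X)q_X - (9q_X) = (75 - q_X)q_X - (9q_X).
∂π_X/∂q_X = 66 - 2q_X = 0, so q_X = 33.

33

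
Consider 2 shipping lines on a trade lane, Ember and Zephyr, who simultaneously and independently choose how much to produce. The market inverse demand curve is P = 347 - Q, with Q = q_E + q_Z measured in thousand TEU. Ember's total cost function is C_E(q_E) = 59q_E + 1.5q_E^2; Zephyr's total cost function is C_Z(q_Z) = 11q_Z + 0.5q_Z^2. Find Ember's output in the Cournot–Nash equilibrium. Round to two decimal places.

Ember's profit: π_E = (347 - Q)q_E - (59q_E + (3/2)q_E²). Setting ∂π_E/∂q_E = 0: 288 - 5q_E - (q_Z) = 0.
Zephyr's profit: π_Z = (347 - Q)q_Z - (11q_Z + (1/2)q_Z²). Setting ∂π_Z/∂q_Z = 0: 336 - 3q_Z - (q_E) = 0.
So q_E = (288 - q_Z)/5 and q_Z = (336 - q_E)/3.
Solving the pair: q_E = 264/7, q_Z = 696/7.

37.71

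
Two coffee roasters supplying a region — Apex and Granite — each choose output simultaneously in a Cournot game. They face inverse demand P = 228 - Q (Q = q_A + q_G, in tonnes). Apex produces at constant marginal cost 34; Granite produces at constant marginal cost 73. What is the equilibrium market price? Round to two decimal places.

Apex's profit: π_A = (228 - Q)q_A - (34q_A). Setting ∂π_A/∂q_A = 0: 194 - 2q_A - (q_G) = 0.
Granite's profit: π_G = (228 - Q)q_G - (73q_G). Setting ∂π_G/∂q_G = 0: 155 - 2q_G - (q_A) = 0.
Best responses: q_A = (194 - q_G)/2, q_G = (155 - q_A)/2.
Solving the pair: q_A = 233/3, q_G = 116/3.
Total output Q = 349/3, so price P = 228 - 349/3 = 335/3.

111.67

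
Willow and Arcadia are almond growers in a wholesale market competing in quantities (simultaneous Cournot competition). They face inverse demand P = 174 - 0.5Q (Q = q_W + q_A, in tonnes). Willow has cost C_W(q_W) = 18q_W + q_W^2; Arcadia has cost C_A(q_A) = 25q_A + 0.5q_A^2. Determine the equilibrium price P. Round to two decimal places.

Willow's profit: π_W = (174 - 0.5Q)q_W - (18q_W + q_W²). Setting ∂π_W/∂q_W = 0: 156 - 3q_W - (1/2)(q_A) = 0.
Arcadia's first-order condition: 149 - 2q_A - (1/2)(q_W) = 0.
So q_W = (156 - (1/2)q_A)/3 and q_A = (149 - (1/2)q_W)/2.
Substituting one into the other gives q_W = 950/23 and q_A = 1476/23.
Total output Q = 105.4783, so price P = 174 - (1/2)·105.4783 = 121.2609.

121.26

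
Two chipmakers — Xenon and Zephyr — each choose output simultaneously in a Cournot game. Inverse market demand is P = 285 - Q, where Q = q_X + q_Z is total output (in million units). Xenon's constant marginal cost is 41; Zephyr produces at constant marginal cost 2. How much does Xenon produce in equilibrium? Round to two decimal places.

68.33

Xenon's profit: π_X = (285 - Q)q_X - (41q_X). Setting ∂π_X/∂q_X = 0: 244 - 2q_X - (q_Z) = 0.
Zephyr's first-order condition: 283 - 2q_Z - (q_X) = 0.
So q_X = (244 - q_Z)/2 and q_Z = (283 - q_X)/2.
Solving the pair: q_X = 205/3, q_Z = 322/3.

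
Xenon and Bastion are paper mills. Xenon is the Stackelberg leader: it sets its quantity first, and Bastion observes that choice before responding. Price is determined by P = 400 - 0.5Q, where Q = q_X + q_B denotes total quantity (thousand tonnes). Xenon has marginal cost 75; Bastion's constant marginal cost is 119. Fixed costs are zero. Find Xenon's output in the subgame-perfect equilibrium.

The follower Bastion best-responds to any q_X: π_B = (400 - 0.5Q)q_B - 119q_B.
Follower FOC: 281 - (1/2)q_X - q_B = 0, so q_B(q_X) = (281 - (1/2)q_X).
The leader anticipates this reaction. Substituting into P = 400 - 0.5Q gives P = 519/2 - (1/4)q_X, so π_X = (519/2 - (1/4)q_X)q_X - 75q_X.
Maximising: ∂π_X/∂q_X = 369/2 - (1/2)q_X = 0, giving q_X = 369.
Then q_B = (281 - (1/2)·369) = 193/2.

369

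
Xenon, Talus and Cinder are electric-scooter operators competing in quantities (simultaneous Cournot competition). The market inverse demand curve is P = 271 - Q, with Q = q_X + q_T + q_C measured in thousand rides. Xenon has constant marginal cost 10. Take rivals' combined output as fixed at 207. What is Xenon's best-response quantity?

With rivals' combined output fixed at 207, Xenon's profit is π_X = (271 - 207 - q_X)q_X - (10q_X) = (64 - q_X)q_X - (10q_X).
∂π_X/∂q_X = 54 - 2q_X = 0, so q_X = 27.

27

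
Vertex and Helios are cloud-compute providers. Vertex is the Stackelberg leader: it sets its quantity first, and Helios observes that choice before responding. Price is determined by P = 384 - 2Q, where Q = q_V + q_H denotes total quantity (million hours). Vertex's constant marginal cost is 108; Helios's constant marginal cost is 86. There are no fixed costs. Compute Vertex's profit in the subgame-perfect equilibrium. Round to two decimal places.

The follower Helios best-responds to any q_V: π_H = (384 - 2Q)q_H - 86q_H.
Follower FOC: 298 - 2q_V - 4q_H = 0, so q_H(q_V) = (298 - 2q_V)/4.
The leader anticipates this reaction. Substituting into P = 384 - 2Q gives P = 235 - q_V, so π_V = (235 - q_V)q_V - 108q_V.
Leader FOC: 127 - 2q_V = 0, so q_V = 127/2.
Then q_H = (298 - 2·(127/2))/4 = 171/4.
Price P = 384 - 2·(425/4) = 343/2.
Vertex's profit: (343/2 - 108)·(127/2) = 4032.2500.

4032.25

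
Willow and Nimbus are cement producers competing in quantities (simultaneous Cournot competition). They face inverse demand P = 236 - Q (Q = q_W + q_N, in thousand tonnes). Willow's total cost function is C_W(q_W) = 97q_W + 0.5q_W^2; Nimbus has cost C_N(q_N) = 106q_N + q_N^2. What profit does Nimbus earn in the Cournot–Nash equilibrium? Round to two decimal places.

Willow's profit: π_W = (236 - Q)q_W - (97q_W + (1/2)q_W²). Setting ∂π_W/∂q_W = 0: 139 - 3q_W - (q_N) = 0.
Nimbus's first-order condition: 130 - 4q_N - (q_W) = 0.
Best responses: q_W = (139 - q_N)/3, q_N = (130 - q_W)/4.
Solving the pair: q_W = 426/11, q_N = 251/11.
Price P = 236 - 677/11 = 1919/11.
Nimbus's profit: (1919/11)·(251/11) - 106·(251/11) - (251/11)² = 1041.3388.

1041.34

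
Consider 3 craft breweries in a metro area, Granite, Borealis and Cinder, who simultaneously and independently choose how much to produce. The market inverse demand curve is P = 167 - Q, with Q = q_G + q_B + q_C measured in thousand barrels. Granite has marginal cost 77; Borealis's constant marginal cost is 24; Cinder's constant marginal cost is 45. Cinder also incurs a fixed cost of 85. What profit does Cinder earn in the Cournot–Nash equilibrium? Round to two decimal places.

1020.56

Granite's profit: π_G = (167 - Q)q_G - (77q_G). Setting ∂π_G/∂q_G = 0: 90 - 2q_G - (q_B + q_C) = 0.
Borealis's first-order condition: 143 - 2q_B - (q_G + q_C) = 0.
Cinder's first-order condition: 122 - 2q_C - (q_G + q_B) = 0.
Adding the 3 conditions: 355 − 2Q − 2Q = 0, i.e. Q = 355/4.
Back-substituting: q_G = (90 − 355/4) = 5/4, q_B = (143 − 355/4) = 217/4, q_C = (122 − 355/4) = 133/4.
Price P = 167 - 355/4 = 313/4.
Cinder's profit: (313/4 - 45)·(133/4) - 85 = 1020.5625.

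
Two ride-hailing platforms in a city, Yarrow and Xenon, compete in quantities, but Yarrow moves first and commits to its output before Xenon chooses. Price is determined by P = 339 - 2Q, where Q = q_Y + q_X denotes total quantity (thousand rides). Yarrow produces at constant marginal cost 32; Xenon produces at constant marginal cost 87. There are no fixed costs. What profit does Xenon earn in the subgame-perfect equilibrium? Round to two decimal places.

Solve by backward induction. Given q_Y, the follower Xenon maximises π_X = (339 - 2q_Y - 2q_X)q_X - 87q_X.
Setting the follower's marginal profit to zero, 252 - 2q_Y - 4q_X = 0, i.e. q_X = (252 - 2q_Y)/4.
Yarrow substitutes q_X(q_Y) into its own profit: π_Y = q_Y(339 - 2q_Y - (252 - 2q_Y)/2) - 32q_Y = (213 - q_Y)q_Y - 32q_Y.
Leader FOC: 181 - 2q_Y = 0, so q_Y = 181/2.
Then q_X = (252 - 2·(181/2))/4 = 71/4.
Price P = 339 - 2·(433/4) = 245/2.
Xenon's profit: (245/2 - 87)·(71/4) = 630.1250.

630.13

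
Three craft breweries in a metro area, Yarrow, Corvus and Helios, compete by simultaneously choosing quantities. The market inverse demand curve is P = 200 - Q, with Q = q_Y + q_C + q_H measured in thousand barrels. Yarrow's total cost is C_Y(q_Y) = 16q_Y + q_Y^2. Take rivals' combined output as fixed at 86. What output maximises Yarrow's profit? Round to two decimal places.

With rivals' combined output fixed at 86, Yarrow's profit is π_Y = (200 - 86 - q_Y)q_Y - (16q_Y + q_Y²) = (114 - q_Y)q_Y - (16q_Y + q_Y²).
∂π_Y/∂q_Y = 98 - 4q_Y = 0, so q_Y = 49/2.

24.50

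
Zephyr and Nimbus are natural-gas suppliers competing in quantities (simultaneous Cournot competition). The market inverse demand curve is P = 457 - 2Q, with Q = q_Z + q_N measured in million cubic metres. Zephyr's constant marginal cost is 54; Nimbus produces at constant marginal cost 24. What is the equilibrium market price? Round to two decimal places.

Zephyr's profit: π_Z = (457 - 2Q)q_Z - (54q_Z). Setting ∂π_Z/∂q_Z = 0: 403 - 4q_Z - 2(q_N) = 0.
Nimbus's profit: π_N = (457 - 2Q)q_N - (24q_N). Setting ∂π_N/∂q_N = 0: 433 - 4q_N - 2(q_Z) = 0.
So q_Z = (403 - 2q_N)/4 and q_N = (433 - 2q_Z)/4.
Substituting one into the other gives q_Z = 373/6 and q_N = 463/6.
Total output Q = 418/3, so price P = 457 - 2·(418/3) = 535/3.

178.33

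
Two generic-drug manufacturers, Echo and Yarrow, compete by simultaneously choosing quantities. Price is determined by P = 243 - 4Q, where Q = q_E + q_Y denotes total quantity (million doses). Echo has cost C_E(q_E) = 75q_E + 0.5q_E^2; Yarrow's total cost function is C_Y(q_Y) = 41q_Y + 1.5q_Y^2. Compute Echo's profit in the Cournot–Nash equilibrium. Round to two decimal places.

706.52

Echo's profit: π_E = (243 - 4Q)q_E - (75q_E + (1/2)q_E²). Setting ∂π_E/∂q_E = 0: 168 - 9q_E - 4(q_Y) = 0.
Yarrow's first-order condition: 202 - 11q_Y - 4(q_E) = 0.
Rearranging gives the reaction functions q_E = (168 - 4q_Y)/9 and q_Y = (202 - 4q_E)/11.
Solving the pair: q_E = 1040/83, q_Y = 1146/83.
Price P = 243 - 4·26.3373 = 137.6506.
Echo's profit: 137.6506·(1040/83) - 75·(1040/83) - (1/2)(1040/83)² = 706.5176.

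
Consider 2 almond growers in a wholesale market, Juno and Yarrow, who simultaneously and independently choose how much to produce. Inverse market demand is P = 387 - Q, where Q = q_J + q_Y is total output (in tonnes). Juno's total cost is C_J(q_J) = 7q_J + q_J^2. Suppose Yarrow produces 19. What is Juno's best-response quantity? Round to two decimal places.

90.25

With the rival's output fixed at 19, Juno's profit is π_J = (387 - 19 - q_J)q_J - (7q_J + q_J²) = (368 - q_J)q_J - (7q_J + q_J²).
∂π_J/∂q_J = 361 - 4q_J = 0, so q_J = 361/4.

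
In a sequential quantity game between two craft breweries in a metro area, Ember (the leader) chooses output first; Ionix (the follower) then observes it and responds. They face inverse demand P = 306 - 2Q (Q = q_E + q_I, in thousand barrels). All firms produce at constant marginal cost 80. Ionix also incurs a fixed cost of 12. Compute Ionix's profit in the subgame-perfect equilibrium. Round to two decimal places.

Solve by backward induction. Given q_E, the follower Ionix maximises π_I = (306 - 2q_E - 2q_I)q_I - 80q_I.
Follower FOC: 226 - 2q_E - 4q_I = 0, so q_I(q_E) = (226 - 2q_E)/4.
Ember substitutes q_I(q_E) into its own profit: π_E = q_E(306 - 2q_E - (226 - 2q_E)/2) - 80q_E = (193 - q_E)q_E - 80q_E.
Maximising: ∂π_E/∂q_E = 113 - 2q_E = 0, giving q_E = 113/2.
Then q_I = (226 - 2·(113/2))/4 = 113/4.
Price P = 306 - 2·(339/4) = 273/2.
Ionix's profit: (273/2 - 80)·(113/4) - 12 = 1584.1250.

1584.13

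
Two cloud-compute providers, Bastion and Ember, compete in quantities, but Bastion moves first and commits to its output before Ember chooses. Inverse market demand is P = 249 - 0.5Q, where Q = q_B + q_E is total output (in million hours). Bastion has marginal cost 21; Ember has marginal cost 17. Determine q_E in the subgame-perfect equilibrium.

120

Solve by backward induction. Given q_B, the follower Ember maximises π_E = (249 - (1/2)q_B - (1/2)q_E)q_E - 17q_E.
Follower FOC: 232 - (1/2)q_B - q_E = 0, so q_E(q_B) = (232 - (1/2)q_B).
The leader anticipates this reaction. Substituting into P = 249 - 0.5Q gives P = 133 - (1/4)q_B, so π_B = (133 - (1/4)q_B)q_B - 21q_B.
Leader FOC: 112 - (1/2)q_B = 0, so q_B = 224.
Then q_E = (232 - (1/2)·224) = 120.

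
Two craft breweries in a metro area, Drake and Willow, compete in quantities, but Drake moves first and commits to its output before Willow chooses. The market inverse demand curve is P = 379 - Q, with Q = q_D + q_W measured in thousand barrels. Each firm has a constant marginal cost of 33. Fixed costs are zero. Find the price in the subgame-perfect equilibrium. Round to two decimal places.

The follower Willow best-responds to any q_D: π_W = (379 - Q)q_W - 33q_W.
Setting the follower's marginal profit to zero, 346 - q_D - 2q_W = 0, i.e. q_W = (346 - q_D)/2.
The leader anticipates this reaction. Substituting into P = 379 - Q gives P = 206 - (1/2)q_D, so π_D = (206 - (1/2)q_D)q_D - 33q_D.
Maximising: ∂π_D/∂q_D = 173 - q_D = 0, giving q_D = 173.
Then q_W = (346 - 173)/2 = 173/2.
Total output Q = 519/2, so price P = 379 - 519/2 = 239/2.

119.50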